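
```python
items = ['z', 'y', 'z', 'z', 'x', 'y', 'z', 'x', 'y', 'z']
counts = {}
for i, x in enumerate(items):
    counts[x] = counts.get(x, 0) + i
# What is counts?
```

Initial: counts = {}, items = ['z', 'y', 'z', 'z', 'x', 'y', 'z', 'x', 'y', 'z']
i=0, x='z': counts = {'z': 0}
i=1, x='y': counts = {'z': 0, 'y': 1}
i=2, x='z': counts = {'z': 2, 'y': 1}
i=3, x='z': counts = {'z': 5, 'y': 1}
i=4, x='x': counts = {'z': 5, 'y': 1, 'x': 4}
i=5, x='y': counts = {'z': 5, 'y': 6, 'x': 4}
i=6, x='z': counts = {'z': 11, 'y': 6, 'x': 4}
i=7, x='x': counts = {'z': 11, 'y': 6, 'x': 11}
i=8, x='y': counts = {'z': 11, 'y': 14, 'x': 11}
i=9, x='z': counts = {'z': 20, 'y': 14, 'x': 11}

{'z': 20, 'y': 14, 'x': 11}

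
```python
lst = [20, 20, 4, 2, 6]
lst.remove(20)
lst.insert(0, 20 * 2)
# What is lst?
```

After line 1: lst = [20, 20, 4, 2, 6]
After line 2 (remove first 20): lst = [20, 4, 2, 6]
After line 3 (insert 40 at index 0): lst = [40, 20, 4, 2, 6]

[40, 20, 4, 2, 6]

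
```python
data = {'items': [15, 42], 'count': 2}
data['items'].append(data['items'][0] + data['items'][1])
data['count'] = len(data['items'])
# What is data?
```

After line 1: data = {'items': [15, 42], 'count': 2}
After line 2 (append 15 + 42 = 57): data = {'items': [15, 42, 57], 'count': 2}
After line 3 (count = len(items) = 3): data = {'items': [15, 42, 57], 'count': 3}

{'items': [15, 42, 57], 'count': 3}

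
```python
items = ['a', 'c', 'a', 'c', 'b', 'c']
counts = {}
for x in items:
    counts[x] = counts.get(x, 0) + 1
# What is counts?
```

Initial: counts = {}, items = ['a', 'c', 'a', 'c', 'b', 'c']
See 'a': counts = {'a': 1}
See 'c': counts = {'a': 1, 'c': 1}
See 'a': counts = {'a': 2, 'c': 1}
See 'c': counts = {'a': 2, 'c': 2}
See 'b': counts = {'a': 2, 'c': 2, 'b': 1}
See 'c': counts = {'a': 2, 'c': 3, 'b': 1}

{'a': 2, 'c': 3, 'b': 1}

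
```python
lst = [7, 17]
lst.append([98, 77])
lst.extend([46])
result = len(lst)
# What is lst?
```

After line 1: lst = [7, 17]
After line 2 (append adds [98, 77] as single element): lst = [7, 17, [98, 77]]
After line 3 (extend unpacks [46], adds 46): lst = [7, 17, [98, 77], 46]
After line 4: result = len(lst) = 4

[7, 17, [98, 77], 46]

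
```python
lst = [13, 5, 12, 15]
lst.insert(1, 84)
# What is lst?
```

[13, 84, 5, 12, 15]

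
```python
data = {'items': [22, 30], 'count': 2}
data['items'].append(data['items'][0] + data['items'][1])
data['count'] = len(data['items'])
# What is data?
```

After line 1: data = {'items': [22, 30], 'count': 2}
After line 2 (append 22 + 30 = 52): data = {'items': [22, 30, 52], 'count': 2}
After line 3 (count = len(items) = 3): data = {'items': [22, 30, 52], 'count': 3}

{'items': [22, 30, 52], 'count': 3}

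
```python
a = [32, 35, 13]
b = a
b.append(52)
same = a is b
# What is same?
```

After line 1: a = [32, 35, 13]
After line 2 (b = a is an alias, same object): a = [32, 35, 13], b = [32, 35, 13]
After line 3 (b.append mutates the shared list): a = [32, 35, 13, 52], b = [32, 35, 13, 52]
After line 4 (same = a is b; same object -> True): same = True

True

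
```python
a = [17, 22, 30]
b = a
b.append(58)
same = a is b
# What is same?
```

After line 1: a = [17, 22, 30]
After line 2 (b = a is an alias, same object): a = [17, 22, 30], b = [17, 22, 30]
After line 3 (b.append mutates the shared list): a = [17, 22, 30, 58], b = [17, 22, 30, 58]
After line 4 (same = a is b; same object -> True): same = True

True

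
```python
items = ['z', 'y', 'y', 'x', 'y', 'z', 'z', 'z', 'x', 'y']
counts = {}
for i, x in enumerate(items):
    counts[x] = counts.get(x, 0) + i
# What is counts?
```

Initial: counts = {}, items = ['z', 'y', 'y', 'x', 'y', 'z', 'z', 'z', 'x', 'y']
i=0, x='z': counts = {'z': 0}
i=1, x='y': counts = {'z': 0, 'y': 1}
i=2, x='y': counts = {'z': 0, 'y': 3}
i=3, x='x': counts = {'z': 0, 'y': 3, 'x': 3}
i=4, x='y': counts = {'z': 0, 'y': 7, 'x': 3}
i=5, x='z': counts = {'z': 5, 'y': 7, 'x': 3}
i=6, x='z': counts = {'z': 11, 'y': 7, 'x': 3}
i=7, x='z': counts = {'z': 18, 'y': 7, 'x': 3}
i=8, x='x': counts = {'z': 18, 'y': 7, 'x': 11}
i=9, x='y': counts = {'z': 18, 'y': 16, 'x': 11}

{'z': 18, 'y': 16, 'x': 11}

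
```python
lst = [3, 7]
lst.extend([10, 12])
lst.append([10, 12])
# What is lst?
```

After line 1: lst = [3, 7]
After line 2 (extend unpacks [10, 12]): lst = [3, 7, 10, 12]
After line 3 (append adds [10, 12] as single element): lst = [3, 7, 10, 12, [10, 12]]

[3, 7, 10, 12, [10, 12]]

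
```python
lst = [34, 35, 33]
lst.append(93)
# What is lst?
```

[34, 35, 33, 93]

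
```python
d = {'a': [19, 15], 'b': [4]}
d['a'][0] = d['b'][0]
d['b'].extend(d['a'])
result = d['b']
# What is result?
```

After line 1: d = {'a': [19, 15], 'b': [4]}
After line 2 (a[0] = b[0] = 4): d = {'a': [4, 15], 'b': [4]}
After line 3 (b.extend(a) appends [4, 15]): d = {'a': [4, 15], 'b': [4, 4, 15]}
After line 4: result = d['b'] = [4, 4, 15]

[4, 4, 15]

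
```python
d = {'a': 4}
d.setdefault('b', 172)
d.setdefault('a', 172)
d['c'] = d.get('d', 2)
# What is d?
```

After line 1: d = {'a': 4}
After line 2 (setdefault adds 'b'=172): d = {'a': 4, 'b': 172}
After line 3 (setdefault 'a' no-op, already exists): d = {'a': 4, 'b': 172}
After line 4 (get('d', 2) returns default since 'd' not in d): d = {'a': 4, 'b': 172, 'c': 2}

{'a': 4, 'b': 172, 'c': 2}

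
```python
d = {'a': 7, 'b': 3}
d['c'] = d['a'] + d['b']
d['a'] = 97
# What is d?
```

After line 1: d = {'a': 7, 'b': 3}
After line 2 (d['c'] = 7 + 3): d = {'a': 7, 'b': 3, 'c': 10}
After line 3: d = {'a': 97, 'b': 3, 'c': 10}

{'a': 97, 'b': 3, 'c': 10}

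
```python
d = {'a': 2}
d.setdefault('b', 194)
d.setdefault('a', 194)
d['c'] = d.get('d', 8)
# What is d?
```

After line 1: d = {'a': 2}
After line 2 (setdefault adds 'b'=194): d = {'a': 2, 'b': 194}
After line 3 (setdefault 'a' no-op, already exists): d = {'a': 2, 'b': 194}
After line 4 (get('d', 8) returns default since 'd' not in d): d = {'a': 2, 'b': 194, 'c': 8}

{'a': 2, 'b': 194, 'c': 8}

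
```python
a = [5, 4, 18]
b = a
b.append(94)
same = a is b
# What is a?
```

After line 1: a = [5, 4, 18]
After line 2 (b = a is an alias, same object): a = [5, 4, 18], b = [5, 4, 18]
After line 3 (b.append mutates the shared list): a = [5, 4, 18, 94], b = [5, 4, 18, 94]
After line 4 (same = a is b; same object -> True): same = True

[5, 4, 18, 94]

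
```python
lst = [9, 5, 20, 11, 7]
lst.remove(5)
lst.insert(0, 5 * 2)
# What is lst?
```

After line 1: lst = [9, 5, 20, 11, 7]
After line 2 (remove first 5): lst = [9, 20, 11, 7]
After line 3 (insert 10 at index 0): lst = [10, 9, 20, 11, 7]

[10, 9, 20, 11, 7]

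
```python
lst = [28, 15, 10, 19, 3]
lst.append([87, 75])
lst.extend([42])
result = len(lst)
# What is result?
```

After line 1: lst = [28, 15, 10, 19, 3]
After line 2 (append adds [87, 75] as single element): lst = [28, 15, 10, 19, 3, [87, 75]]
After line 3 (extend unpacks [42], adds 42): lst = [28, 15, 10, 19, 3, [87, 75], 42]
After line 4: result = len(lst) = 7

7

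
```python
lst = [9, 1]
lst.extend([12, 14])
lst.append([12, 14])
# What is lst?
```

After line 1: lst = [9, 1]
After line 2 (extend unpacks [12, 14]): lst = [9, 1, 12, 14]
After line 3 (append adds [12, 14] as single element): lst = [9, 1, 12, 14, [12, 14]]

[9, 1, 12, 14, [12, 14]]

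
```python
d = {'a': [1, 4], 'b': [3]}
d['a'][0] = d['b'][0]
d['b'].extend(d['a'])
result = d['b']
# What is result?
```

After line 1: d = {'a': [1, 4], 'b': [3]}
After line 2 (a[0] = b[0] = 3): d = {'a': [3, 4], 'b': [3]}
After line 3 (b.extend(a) appends [3, 4]): d = {'a': [3, 4], 'b': [3, 3, 4]}
After line 4: result = d['b'] = [3, 3, 4]

[3, 3, 4]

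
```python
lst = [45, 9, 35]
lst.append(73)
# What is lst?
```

[45, 9, 35, 73]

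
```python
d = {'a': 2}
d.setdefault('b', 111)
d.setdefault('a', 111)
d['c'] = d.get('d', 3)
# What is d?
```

After line 1: d = {'a': 2}
After line 2 (setdefault adds 'b'=111): d = {'a': 2, 'b': 111}
After line 3 (setdefault 'a' no-op, already exists): d = {'a': 2, 'b': 111}
After line 4 (get('d', 3) returns default since 'd' not in d): d = {'a': 2, 'b': 111, 'c': 3}

{'a': 2, 'b': 111, 'c': 3}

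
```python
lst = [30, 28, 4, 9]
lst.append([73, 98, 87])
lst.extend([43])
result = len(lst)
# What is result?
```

After line 1: lst = [30, 28, 4, 9]
After line 2 (append adds [73, 98, 87] as single element): lst = [30, 28, 4, 9, [73, 98, 87]]
After line 3 (extend unpacks [43], adds 43): lst = [30, 28, 4, 9, [73, 98, 87], 43]
After line 4: result = len(lst) = 6

6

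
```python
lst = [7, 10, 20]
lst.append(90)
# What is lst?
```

[7, 10, 20, 90]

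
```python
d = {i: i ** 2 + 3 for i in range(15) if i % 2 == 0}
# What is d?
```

{0: 3, 2: 7, 4: 19, 6: 39, 8: 67, 10: 103, 12: 147, 14: 199}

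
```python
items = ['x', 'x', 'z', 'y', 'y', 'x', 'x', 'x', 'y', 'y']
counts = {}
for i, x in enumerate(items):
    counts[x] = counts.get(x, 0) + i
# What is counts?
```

Initial: counts = {}, items = ['x', 'x', 'z', 'y', 'y', 'x', 'x', 'x', 'y', 'y']
i=0, x='x': counts = {'x': 0}
i=1, x='x': counts = {'x': 1}
i=2, x='z': counts = {'x': 1, 'z': 2}
i=3, x='y': counts = {'x': 1, 'z': 2, 'y': 3}
i=4, x='y': counts = {'x': 1, 'z': 2, 'y': 7}
i=5, x='x': counts = {'x': 6, 'z': 2, 'y': 7}
i=6, x='x': counts = {'x': 12, 'z': 2, 'y': 7}
i=7, x='x': counts = {'x': 19, 'z': 2, 'y': 7}
i=8, x='y': counts = {'x': 19, 'z': 2, 'y': 15}
i=9, x='y': counts = {'x': 19, 'z': 2, 'y': 24}

{'x': 19, 'z': 2, 'y': 24}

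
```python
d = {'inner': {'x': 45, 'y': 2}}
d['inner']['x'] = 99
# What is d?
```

After line 1: d = {'inner': {'x': 45, 'y': 2}}
After line 2 (inner x overwritten): d = {'inner': {'x': 99, 'y': 2}}

{'inner': {'x': 99, 'y': 2}}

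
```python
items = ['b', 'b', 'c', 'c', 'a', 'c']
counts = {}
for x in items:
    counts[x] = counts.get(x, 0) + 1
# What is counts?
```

Initial: counts = {}, items = ['b', 'b', 'c', 'c', 'a', 'c']
See 'b': counts = {'b': 1}
See 'b': counts = {'b': 2}
See 'c': counts = {'b': 2, 'c': 1}
See 'c': counts = {'b': 2, 'c': 2}
See 'a': counts = {'b': 2, 'c': 2, 'a': 1}
See 'c': counts = {'b': 2, 'c': 3, 'a': 1}

{'b': 2, 'c': 3, 'a': 1}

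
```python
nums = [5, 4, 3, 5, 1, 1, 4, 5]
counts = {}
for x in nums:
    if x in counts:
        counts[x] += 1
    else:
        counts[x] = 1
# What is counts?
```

Initial: counts = {}, nums = [5, 4, 3, 5, 1, 1, 4, 5]
See 5: counts = {5: 1}
See 4: counts = {5: 1, 4: 1}
See 3: counts = {5: 1, 4: 1, 3: 1}
See 5: counts = {5: 2, 4: 1, 3: 1}
See 1: counts = {5: 2, 4: 1, 3: 1, 1: 1}
See 1: counts = {5: 2, 4: 1, 3: 1, 1: 2}
See 4: counts = {5: 2, 4: 2, 3: 1, 1: 2}
See 5: counts = {5: 3, 4: 2, 3: 1, 1: 2}

{5: 3, 4: 2, 3: 1, 1: 2}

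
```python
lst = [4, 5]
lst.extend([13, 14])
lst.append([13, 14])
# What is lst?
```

After line 1: lst = [4, 5]
After line 2 (extend unpacks [13, 14]): lst = [4, 5, 13, 14]
After line 3 (append adds [13, 14] as single element): lst = [4, 5, 13, 14, [13, 14]]

[4, 5, 13, 14, [13, 14]]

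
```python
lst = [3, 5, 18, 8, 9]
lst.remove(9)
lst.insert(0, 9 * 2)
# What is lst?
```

After line 1: lst = [3, 5, 18, 8, 9]
After line 2 (remove first 9): lst = [3, 5, 18, 8]
After line 3 (insert 18 at index 0): lst = [18, 3, 5, 18, 8]

[18, 3, 5, 18, 8]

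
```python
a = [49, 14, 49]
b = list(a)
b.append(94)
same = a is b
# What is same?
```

After line 1: a = [49, 14, 49]
After line 2 (b = list(a) is a shallow copy, new object): a = [49, 14, 49], b = [49, 14, 49]
After line 3 (append only mutates b): a = [49, 14, 49], b = [49, 14, 49, 94]
After line 4 (same = a is b; different objects -> False): same = False

False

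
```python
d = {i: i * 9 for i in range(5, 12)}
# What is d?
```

{5: 45, 6: 54, 7: 63, 8: 72, 9: 81, 10: 90, 11: 99}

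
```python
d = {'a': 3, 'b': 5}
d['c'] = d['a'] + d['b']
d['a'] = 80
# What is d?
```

After line 1: d = {'a': 3, 'b': 5}
After line 2 (d['c'] = 3 + 5): d = {'a': 3, 'b': 5, 'c': 8}
After line 3: d = {'a': 80, 'b': 5, 'c': 8}

{'a': 80, 'b': 5, 'c': 8}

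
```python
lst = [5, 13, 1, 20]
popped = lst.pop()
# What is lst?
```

[5, 13, 1]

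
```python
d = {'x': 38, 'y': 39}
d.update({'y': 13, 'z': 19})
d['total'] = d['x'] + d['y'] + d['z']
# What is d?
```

After line 1: d = {'x': 38, 'y': 39}
After line 2 (y overwritten, z added): d = {'x': 38, 'y': 13, 'z': 19}
After line 3 (total = 38 + 13 + 19 = 70): d = {'x': 38, 'y': 13, 'z': 19, 'total': 70}

{'x': 38, 'y': 13, 'z': 19, 'total': 70}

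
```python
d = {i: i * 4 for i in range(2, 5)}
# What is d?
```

{2: 8, 3: 12, 4: 16}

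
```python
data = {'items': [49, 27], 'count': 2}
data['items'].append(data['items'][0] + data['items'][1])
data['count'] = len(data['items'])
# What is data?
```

After line 1: data = {'items': [49, 27], 'count': 2}
After line 2 (append 49 + 27 = 76): data = {'items': [49, 27, 76], 'count': 2}
After line 3 (count = len(items) = 3): data = {'items': [49, 27, 76], 'count': 3}

{'items': [49, 27, 76], 'count': 3}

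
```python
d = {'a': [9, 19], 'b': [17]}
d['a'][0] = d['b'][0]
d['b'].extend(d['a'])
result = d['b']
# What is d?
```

After line 1: d = {'a': [9, 19], 'b': [17]}
After line 2 (a[0] = b[0] = 17): d = {'a': [17, 19], 'b': [17]}
After line 3 (b.extend(a) appends [17, 19]): d = {'a': [17, 19], 'b': [17, 17, 19]}
After line 4: result = d['b'] = [17, 17, 19]

{'a': [17, 19], 'b': [17, 17, 19]}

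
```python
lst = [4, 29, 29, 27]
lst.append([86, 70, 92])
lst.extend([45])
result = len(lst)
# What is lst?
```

After line 1: lst = [4, 29, 29, 27]
After line 2 (append adds [86, 70, 92] as single element): lst = [4, 29, 29, 27, [86, 70, 92]]
After line 3 (extend unpacks [45], adds 45): lst = [4, 29, 29, 27, [86, 70, 92], 45]
After line 4: result = len(lst) = 6

[4, 29, 29, 27, [86, 70, 92], 45]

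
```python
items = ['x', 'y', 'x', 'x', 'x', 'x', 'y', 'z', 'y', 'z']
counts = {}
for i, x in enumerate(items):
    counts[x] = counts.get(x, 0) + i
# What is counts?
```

Initial: counts = {}, items = ['x', 'y', 'x', 'x', 'x', 'x', 'y', 'z', 'y', 'z']
i=0, x='x': counts = {'x': 0}
i=1, x='y': counts = {'x': 0, 'y': 1}
i=2, x='x': counts = {'x': 2, 'y': 1}
i=3, x='x': counts = {'x': 5, 'y': 1}
i=4, x='x': counts = {'x': 9, 'y': 1}
i=5, x='x': counts = {'x': 14, 'y': 1}
i=6, x='y': counts = {'x': 14, 'y': 7}
i=7, x='z': counts = {'x': 14, 'y': 7, 'z': 7}
i=8, x='y': counts = {'x': 14, 'y': 15, 'z': 7}
i=9, x='z': counts = {'x': 14, 'y': 15, 'z': 16}

{'x': 14, 'y': 15, 'z': 16}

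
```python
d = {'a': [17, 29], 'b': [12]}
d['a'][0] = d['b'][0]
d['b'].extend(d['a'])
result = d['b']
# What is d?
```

After line 1: d = {'a': [17, 29], 'b': [12]}
After line 2 (a[0] = b[0] = 12): d = {'a': [12, 29], 'b': [12]}
After line 3 (b.extend(a) appends [12, 29]): d = {'a': [12, 29], 'b': [12, 12, 29]}
After line 4: result = d['b'] = [12, 12, 29]

{'a': [12, 29], 'b': [12, 12, 29]}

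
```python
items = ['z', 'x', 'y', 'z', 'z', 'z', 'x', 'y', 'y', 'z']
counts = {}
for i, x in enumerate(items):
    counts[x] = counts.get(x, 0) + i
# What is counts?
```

Initial: counts = {}, items = ['z', 'x', 'y', 'z', 'z', 'z', 'x', 'y', 'y', 'z']
i=0, x='z': counts = {'z': 0}
i=1, x='x': counts = {'z': 0, 'x': 1}
i=2, x='y': counts = {'z': 0, 'x': 1, 'y': 2}
i=3, x='z': counts = {'z': 3, 'x': 1, 'y': 2}
i=4, x='z': counts = {'z': 7, 'x': 1, 'y': 2}
i=5, x='z': counts = {'z': 12, 'x': 1, 'y': 2}
i=6, x='x': counts = {'z': 12, 'x': 7, 'y': 2}
i=7, x='y': counts = {'z': 12, 'x': 7, 'y': 9}
i=8, x='y': counts = {'z': 12, 'x': 7, 'y': 17}
i=9, x='z': counts = {'z': 21, 'x': 7, 'y': 17}

{'z': 21, 'x': 7, 'y': 17}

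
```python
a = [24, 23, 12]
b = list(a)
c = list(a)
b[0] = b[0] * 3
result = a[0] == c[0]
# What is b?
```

After line 1: a = [24, 23, 12]
After line 2 (b = list(a), copy): a = [24, 23, 12], b = [24, 23, 12]
After line 3 (c = list(a) is a copy, new object): c = [24, 23, 12]
After line 4 (b[0] = 24 * 3 = 72; only b mutates (copy)): a = [24, 23, 12], b = [72, 23, 12], c = [24, 23, 12]
After line 5 (a[0] = 24, c[0] = 24; result = True)

[72, 23, 12]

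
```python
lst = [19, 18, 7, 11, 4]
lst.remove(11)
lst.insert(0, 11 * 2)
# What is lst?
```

After line 1: lst = [19, 18, 7, 11, 4]
After line 2 (remove first 11): lst = [19, 18, 7, 4]
After line 3 (insert 22 at index 0): lst = [22, 19, 18, 7, 4]

[22, 19, 18, 7, 4]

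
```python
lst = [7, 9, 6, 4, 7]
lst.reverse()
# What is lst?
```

[7, 4, 6, 9, 7]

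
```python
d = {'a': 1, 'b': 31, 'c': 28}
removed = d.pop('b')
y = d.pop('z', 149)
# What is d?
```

After line 1: d = {'a': 1, 'b': 31, 'c': 28}
After line 2 (pop 'b' returns 31): d = {'a': 1, 'c': 28}, removed = 31
After line 3 (pop 'z' missing, returns default 149): d = {'a': 1, 'c': 28}, y = 149

{'a': 1, 'c': 28}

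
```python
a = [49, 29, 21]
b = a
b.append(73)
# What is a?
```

After line 1: a = [49, 29, 21]
After line 2 (b = a is an alias, same object): a = [49, 29, 21], b = [49, 29, 21]
After line 3 (b.append mutates the shared list): a = [49, 29, 21, 73], b = [49, 29, 21, 73]

[49, 29, 21, 73]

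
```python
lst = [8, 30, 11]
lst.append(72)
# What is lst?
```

[8, 30, 11, 72]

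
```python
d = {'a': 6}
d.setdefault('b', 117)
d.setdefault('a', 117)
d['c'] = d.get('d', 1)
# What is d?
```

After line 1: d = {'a': 6}
After line 2 (setdefault adds 'b'=117): d = {'a': 6, 'b': 117}
After line 3 (setdefault 'a' no-op, already exists): d = {'a': 6, 'b': 117}
After line 4 (get('d', 1) returns default since 'd' not in d): d = {'a': 6, 'b': 117, 'c': 1}

{'a': 6, 'b': 117, 'c': 1}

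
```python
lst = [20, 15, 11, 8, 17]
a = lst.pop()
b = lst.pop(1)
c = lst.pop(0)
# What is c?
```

After line 1: lst = [20, 15, 11, 8, 17]
After line 2 (pop() -> a = 17): lst = [20, 15, 11, 8]
After line 3 (pop(1) -> b = 15): lst = [20, 11, 8]
After line 4 (pop(0) -> c = 20): lst = [11, 8]

20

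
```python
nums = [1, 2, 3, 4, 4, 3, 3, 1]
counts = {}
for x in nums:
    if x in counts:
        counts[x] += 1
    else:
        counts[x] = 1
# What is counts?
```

Initial: counts = {}, nums = [1, 2, 3, 4, 4, 3, 3, 1]
See 1: counts = {1: 1}
See 2: counts = {1: 1, 2: 1}
See 3: counts = {1: 1, 2: 1, 3: 1}
See 4: counts = {1: 1, 2: 1, 3: 1, 4: 1}
See 4: counts = {1: 1, 2: 1, 3: 1, 4: 2}
See 3: counts = {1: 1, 2: 1, 3: 2, 4: 2}
See 3: counts = {1: 1, 2: 1, 3: 3, 4: 2}
See 1: counts = {1: 2, 2: 1, 3: 3, 4: 2}

{1: 2, 2: 1, 3: 3, 4: 2}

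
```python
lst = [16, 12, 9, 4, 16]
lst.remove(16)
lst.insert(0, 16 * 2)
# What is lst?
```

After line 1: lst = [16, 12, 9, 4, 16]
After line 2 (remove first 16): lst = [12, 9, 4, 16]
After line 3 (insert 32 at index 0): lst = [32, 12, 9, 4, 16]

[32, 12, 9, 4, 16]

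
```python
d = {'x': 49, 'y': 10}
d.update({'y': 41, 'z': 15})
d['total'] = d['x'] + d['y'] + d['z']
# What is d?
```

After line 1: d = {'x': 49, 'y': 10}
After line 2 (y overwritten, z added): d = {'x': 49, 'y': 41, 'z': 15}
After line 3 (total = 49 + 41 + 15 = 105): d = {'x': 49, 'y': 41, 'z': 15, 'total': 105}

{'x': 49, 'y': 41, 'z': 15, 'total': 105}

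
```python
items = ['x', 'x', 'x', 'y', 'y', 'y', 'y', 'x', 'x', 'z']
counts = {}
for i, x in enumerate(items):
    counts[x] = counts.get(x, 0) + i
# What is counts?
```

Initial: counts = {}, items = ['x', 'x', 'x', 'y', 'y', 'y', 'y', 'x', 'x', 'z']
i=0, x='x': counts = {'x': 0}
i=1, x='x': counts = {'x': 1}
i=2, x='x': counts = {'x': 3}
i=3, x='y': counts = {'x': 3, 'y': 3}
i=4, x='y': counts = {'x': 3, 'y': 7}
i=5, x='y': counts = {'x': 3, 'y': 12}
i=6, x='y': counts = {'x': 3, 'y': 18}
i=7, x='x': counts = {'x': 10, 'y': 18}
i=8, x='x': counts = {'x': 18, 'y': 18}
i=9, x='z': counts = {'x': 18, 'y': 18, 'z': 9}

{'x': 18, 'y': 18, 'z': 9}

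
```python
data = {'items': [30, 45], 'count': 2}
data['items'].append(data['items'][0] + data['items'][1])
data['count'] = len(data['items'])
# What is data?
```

After line 1: data = {'items': [30, 45], 'count': 2}
After line 2 (append 30 + 45 = 75): data = {'items': [30, 45, 75], 'count': 2}
After line 3 (count = len(items) = 3): data = {'items': [30, 45, 75], 'count': 3}

{'items': [30, 45, 75], 'count': 3}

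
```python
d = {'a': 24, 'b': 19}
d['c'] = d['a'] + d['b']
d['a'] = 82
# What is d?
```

After line 1: d = {'a': 24, 'b': 19}
After line 2 (d['c'] = 24 + 19): d = {'a': 24, 'b': 19, 'c': 43}
After line 3: d = {'a': 82, 'b': 19, 'c': 43}

{'a': 82, 'b': 19, 'c': 43}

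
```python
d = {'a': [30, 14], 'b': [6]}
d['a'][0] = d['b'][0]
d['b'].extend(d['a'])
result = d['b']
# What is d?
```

After line 1: d = {'a': [30, 14], 'b': [6]}
After line 2 (a[0] = b[0] = 6): d = {'a': [6, 14], 'b': [6]}
After line 3 (b.extend(a) appends [6, 14]): d = {'a': [6, 14], 'b': [6, 6, 14]}
After line 4: result = d['b'] = [6, 6, 14]

{'a': [6, 14], 'b': [6, 6, 14]}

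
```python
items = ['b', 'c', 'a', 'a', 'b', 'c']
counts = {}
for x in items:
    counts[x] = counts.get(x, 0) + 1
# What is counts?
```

Initial: counts = {}, items = ['b', 'c', 'a', 'a', 'b', 'c']
See 'b': counts = {'b': 1}
See 'c': counts = {'b': 1, 'c': 1}
See 'a': counts = {'b': 1, 'c': 1, 'a': 1}
See 'a': counts = {'b': 1, 'c': 1, 'a': 2}
See 'b': counts = {'b': 2, 'c': 1, 'a': 2}
See 'c': counts = {'b': 2, 'c': 2, 'a': 2}

{'b': 2, 'c': 2, 'a': 2}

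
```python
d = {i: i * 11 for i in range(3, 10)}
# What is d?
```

{3: 33, 4: 44, 5: 55, 6: 66, 7: 77, 8: 88, 9: 99}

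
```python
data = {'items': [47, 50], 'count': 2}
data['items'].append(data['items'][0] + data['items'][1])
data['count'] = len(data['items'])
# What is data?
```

After line 1: data = {'items': [47, 50], 'count': 2}
After line 2 (append 47 + 50 = 97): data = {'items': [47, 50, 97], 'count': 2}
After line 3 (count = len(items) = 3): data = {'items': [47, 50, 97], 'count': 3}

{'items': [47, 50, 97], 'count': 3}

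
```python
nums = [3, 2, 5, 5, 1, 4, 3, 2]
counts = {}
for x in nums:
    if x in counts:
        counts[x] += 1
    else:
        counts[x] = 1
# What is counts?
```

Initial: counts = {}, nums = [3, 2, 5, 5, 1, 4, 3, 2]
See 3: counts = {3: 1}
See 2: counts = {3: 1, 2: 1}
See 5: counts = {3: 1, 2: 1, 5: 1}
See 5: counts = {3: 1, 2: 1, 5: 2}
See 1: counts = {3: 1, 2: 1, 5: 2, 1: 1}
See 4: counts = {3: 1, 2: 1, 5: 2, 1: 1, 4: 1}
See 3: counts = {3: 2, 2: 1, 5: 2, 1: 1, 4: 1}
See 2: counts = {3: 2, 2: 2, 5: 2, 1: 1, 4: 1}

{3: 2, 2: 2, 5: 2, 1: 1, 4: 1}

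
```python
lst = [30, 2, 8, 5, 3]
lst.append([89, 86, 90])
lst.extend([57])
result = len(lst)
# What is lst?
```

After line 1: lst = [30, 2, 8, 5, 3]
After line 2 (append adds [89, 86, 90] as single element): lst = [30, 2, 8, 5, 3, [89, 86, 90]]
After line 3 (extend unpacks [57], adds 57): lst = [30, 2, 8, 5, 3, [89, 86, 90], 57]
After line 4: result = len(lst) = 7

[30, 2, 8, 5, 3, [89, 86, 90], 57]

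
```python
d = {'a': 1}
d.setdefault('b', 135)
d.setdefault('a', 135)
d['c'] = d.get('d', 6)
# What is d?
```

After line 1: d = {'a': 1}
After line 2 (setdefault adds 'b'=135): d = {'a': 1, 'b': 135}
After line 3 (setdefault 'a' no-op, already exists): d = {'a': 1, 'b': 135}
After line 4 (get('d', 6) returns default since 'd' not in d): d = {'a': 1, 'b': 135, 'c': 6}

{'a': 1, 'b': 135, 'c': 6}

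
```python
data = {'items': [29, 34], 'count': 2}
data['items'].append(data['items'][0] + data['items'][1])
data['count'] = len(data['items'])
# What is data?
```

After line 1: data = {'items': [29, 34], 'count': 2}
After line 2 (append 29 + 34 = 63): data = {'items': [29, 34, 63], 'count': 2}
After line 3 (count = len(items) = 3): data = {'items': [29, 34, 63], 'count': 3}

{'items': [29, 34, 63], 'count': 3}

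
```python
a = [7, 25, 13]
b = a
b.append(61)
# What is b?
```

After line 1: a = [7, 25, 13]
After line 2 (b = a is an alias, same object): a = [7, 25, 13], b = [7, 25, 13]
After line 3 (b.append mutates the shared list): a = [7, 25, 13, 61], b = [7, 25, 13, 61]

[7, 25, 13, 61]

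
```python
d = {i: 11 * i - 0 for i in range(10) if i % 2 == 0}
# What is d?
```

{0: 0, 2: 22, 4: 44, 6: 66, 8: 88}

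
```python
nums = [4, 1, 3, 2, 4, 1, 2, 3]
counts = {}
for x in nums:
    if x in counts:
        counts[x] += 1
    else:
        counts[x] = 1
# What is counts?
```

Initial: counts = {}, nums = [4, 1, 3, 2, 4, 1, 2, 3]
See 4: counts = {4: 1}
See 1: counts = {4: 1, 1: 1}
See 3: counts = {4: 1, 1: 1, 3: 1}
See 2: counts = {4: 1, 1: 1, 3: 1, 2: 1}
See 4: counts = {4: 2, 1: 1, 3: 1, 2: 1}
See 1: counts = {4: 2, 1: 2, 3: 1, 2: 1}
See 2: counts = {4: 2, 1: 2, 3: 1, 2: 2}
See 3: counts = {4: 2, 1: 2, 3: 2, 2: 2}

{4: 2, 1: 2, 3: 2, 2: 2}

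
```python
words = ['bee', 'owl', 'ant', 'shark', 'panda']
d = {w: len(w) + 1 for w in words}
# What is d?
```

{'bee': 4, 'owl': 4, 'ant': 4, 'shark': 6, 'panda': 6}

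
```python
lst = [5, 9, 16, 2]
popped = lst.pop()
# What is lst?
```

[5, 9, 16]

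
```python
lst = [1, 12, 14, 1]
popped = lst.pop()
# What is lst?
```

[1, 12, 14]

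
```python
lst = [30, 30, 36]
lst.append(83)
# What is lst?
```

[30, 30, 36, 83]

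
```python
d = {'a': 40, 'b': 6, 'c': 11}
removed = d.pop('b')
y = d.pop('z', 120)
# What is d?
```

After line 1: d = {'a': 40, 'b': 6, 'c': 11}
After line 2 (pop 'b' returns 6): d = {'a': 40, 'c': 11}, removed = 6
After line 3 (pop 'z' missing, returns default 120): d = {'a': 40, 'c': 11}, y = 120

{'a': 40, 'c': 11}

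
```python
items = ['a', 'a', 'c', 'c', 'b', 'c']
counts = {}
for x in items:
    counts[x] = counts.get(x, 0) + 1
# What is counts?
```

Initial: counts = {}, items = ['a', 'a', 'c', 'c', 'b', 'c']
See 'a': counts = {'a': 1}
See 'a': counts = {'a': 2}
See 'c': counts = {'a': 2, 'c': 1}
See 'c': counts = {'a': 2, 'c': 2}
See 'b': counts = {'a': 2, 'c': 2, 'b': 1}
See 'c': counts = {'a': 2, 'c': 3, 'b': 1}

{'a': 2, 'c': 3, 'b': 1}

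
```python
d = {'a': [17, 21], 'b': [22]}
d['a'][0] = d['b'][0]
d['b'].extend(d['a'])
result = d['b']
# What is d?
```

After line 1: d = {'a': [17, 21], 'b': [22]}
After line 2 (a[0] = b[0] = 22): d = {'a': [22, 21], 'b': [22]}
After line 3 (b.extend(a) appends [22, 21]): d = {'a': [22, 21], 'b': [22, 22, 21]}
After line 4: result = d['b'] = [22, 22, 21]

{'a': [22, 21], 'b': [22, 22, 21]}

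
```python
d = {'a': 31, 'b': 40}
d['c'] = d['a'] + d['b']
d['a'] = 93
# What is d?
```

After line 1: d = {'a': 31, 'b': 40}
After line 2 (d['c'] = 31 + 40): d = {'a': 31, 'b': 40, 'c': 71}
After line 3: d = {'a': 93, 'b': 40, 'c': 71}

{'a': 93, 'b': 40, 'c': 71}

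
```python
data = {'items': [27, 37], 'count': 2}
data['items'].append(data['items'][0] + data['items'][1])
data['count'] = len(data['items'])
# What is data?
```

After line 1: data = {'items': [27, 37], 'count': 2}
After line 2 (append 27 + 37 = 64): data = {'items': [27, 37, 64], 'count': 2}
After line 3 (count = len(items) = 3): data = {'items': [27, 37, 64], 'count': 3}

{'items': [27, 37, 64], 'count': 3}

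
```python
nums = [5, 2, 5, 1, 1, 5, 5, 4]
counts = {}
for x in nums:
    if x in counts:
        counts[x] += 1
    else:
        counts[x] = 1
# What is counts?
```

Initial: counts = {}, nums = [5, 2, 5, 1, 1, 5, 5, 4]
See 5: counts = {5: 1}
See 2: counts = {5: 1, 2: 1}
See 5: counts = {5: 2, 2: 1}
See 1: counts = {5: 2, 2: 1, 1: 1}
See 1: counts = {5: 2, 2: 1, 1: 2}
See 5: counts = {5: 3, 2: 1, 1: 2}
See 5: counts = {5: 4, 2: 1, 1: 2}
See 4: counts = {5: 4, 2: 1, 1: 2, 4: 1}

{5: 4, 2: 1, 1: 2, 4: 1}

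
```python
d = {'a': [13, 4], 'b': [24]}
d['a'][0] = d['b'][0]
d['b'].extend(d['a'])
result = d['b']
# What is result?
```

After line 1: d = {'a': [13, 4], 'b': [24]}
After line 2 (a[0] = b[0] = 24): d = {'a': [24, 4], 'b': [24]}
After line 3 (b.extend(a) appends [24, 4]): d = {'a': [24, 4], 'b': [24, 24, 4]}
After line 4: result = d['b'] = [24, 24, 4]

[24, 24, 4]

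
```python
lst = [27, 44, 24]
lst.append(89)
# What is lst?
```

[27, 44, 24, 89]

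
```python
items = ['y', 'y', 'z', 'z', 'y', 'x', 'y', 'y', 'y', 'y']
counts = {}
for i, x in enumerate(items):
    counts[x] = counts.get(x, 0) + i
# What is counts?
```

Initial: counts = {}, items = ['y', 'y', 'z', 'z', 'y', 'x', 'y', 'y', 'y', 'y']
i=0, x='y': counts = {'y': 0}
i=1, x='y': counts = {'y': 1}
i=2, x='z': counts = {'y': 1, 'z': 2}
i=3, x='z': counts = {'y': 1, 'z': 5}
i=4, x='y': counts = {'y': 5, 'z': 5}
i=5, x='x': counts = {'y': 5, 'z': 5, 'x': 5}
i=6, x='y': counts = {'y': 11, 'z': 5, 'x': 5}
i=7, x='y': counts = {'y': 18, 'z': 5, 'x': 5}
i=8, x='y': counts = {'y': 26, 'z': 5, 'x': 5}
i=9, x='y': counts = {'y': 35, 'z': 5, 'x': 5}

{'y': 35, 'z': 5, 'x': 5}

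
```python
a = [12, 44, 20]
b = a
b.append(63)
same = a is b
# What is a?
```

After line 1: a = [12, 44, 20]
After line 2 (b = a is an alias, same object): a = [12, 44, 20], b = [12, 44, 20]
After line 3 (b.append mutates the shared list): a = [12, 44, 20, 63], b = [12, 44, 20, 63]
After line 4 (same = a is b; same object -> True): same = True

[12, 44, 20, 63]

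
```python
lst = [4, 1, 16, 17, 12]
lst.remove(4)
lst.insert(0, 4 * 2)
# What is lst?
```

After line 1: lst = [4, 1, 16, 17, 12]
After line 2 (remove first 4): lst = [1, 16, 17, 12]
After line 3 (insert 8 at index 0): lst = [8, 1, 16, 17, 12]

[8, 1, 16, 17, 12]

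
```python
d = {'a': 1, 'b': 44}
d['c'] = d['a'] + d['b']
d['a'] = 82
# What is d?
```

After line 1: d = {'a': 1, 'b': 44}
After line 2 (d['c'] = 1 + 44): d = {'a': 1, 'b': 44, 'c': 45}
After line 3: d = {'a': 82, 'b': 44, 'c': 45}

{'a': 82, 'b': 44, 'c': 45}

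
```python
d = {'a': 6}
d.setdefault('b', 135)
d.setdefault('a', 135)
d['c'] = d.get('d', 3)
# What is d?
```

After line 1: d = {'a': 6}
After line 2 (setdefault adds 'b'=135): d = {'a': 6, 'b': 135}
After line 3 (setdefault 'a' no-op, already exists): d = {'a': 6, 'b': 135}
After line 4 (get('d', 3) returns default since 'd' not in d): d = {'a': 6, 'b': 135, 'c': 3}

{'a': 6, 'b': 135, 'c': 3}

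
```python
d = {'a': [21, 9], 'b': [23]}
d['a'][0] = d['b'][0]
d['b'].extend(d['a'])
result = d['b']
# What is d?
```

After line 1: d = {'a': [21, 9], 'b': [23]}
After line 2 (a[0] = b[0] = 23): d = {'a': [23, 9], 'b': [23]}
After line 3 (b.extend(a) appends [23, 9]): d = {'a': [23, 9], 'b': [23, 23, 9]}
After line 4: result = d['b'] = [23, 23, 9]

{'a': [23, 9], 'b': [23, 23, 9]}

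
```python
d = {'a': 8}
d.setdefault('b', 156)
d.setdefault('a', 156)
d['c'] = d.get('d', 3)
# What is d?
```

After line 1: d = {'a': 8}
After line 2 (setdefault adds 'b'=156): d = {'a': 8, 'b': 156}
After line 3 (setdefault 'a' no-op, already exists): d = {'a': 8, 'b': 156}
After line 4 (get('d', 3) returns default since 'd' not in d): d = {'a': 8, 'b': 156, 'c': 3}

{'a': 8, 'b': 156, 'c': 3}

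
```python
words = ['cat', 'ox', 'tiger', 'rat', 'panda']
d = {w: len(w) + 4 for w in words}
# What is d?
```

{'cat': 7, 'ox': 6, 'tiger': 9, 'rat': 7, 'panda': 9}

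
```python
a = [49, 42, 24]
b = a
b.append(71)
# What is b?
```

After line 1: a = [49, 42, 24]
After line 2 (b = a is an alias, same object): a = [49, 42, 24], b = [49, 42, 24]
After line 3 (b.append mutates the shared list): a = [49, 42, 24, 71], b = [49, 42, 24, 71]

[49, 42, 24, 71]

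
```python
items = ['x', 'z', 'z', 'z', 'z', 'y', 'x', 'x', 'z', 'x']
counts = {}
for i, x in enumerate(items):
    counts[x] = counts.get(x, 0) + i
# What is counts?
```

Initial: counts = {}, items = ['x', 'z', 'z', 'z', 'z', 'y', 'x', 'x', 'z', 'x']
i=0, x='x': counts = {'x': 0}
i=1, x='z': counts = {'x': 0, 'z': 1}
i=2, x='z': counts = {'x': 0, 'z': 3}
i=3, x='z': counts = {'x': 0, 'z': 6}
i=4, x='z': counts = {'x': 0, 'z': 10}
i=5, x='y': counts = {'x': 0, 'z': 10, 'y': 5}
i=6, x='x': counts = {'x': 6, 'z': 10, 'y': 5}
i=7, x='x': counts = {'x': 13, 'z': 10, 'y': 5}
i=8, x='z': counts = {'x': 13, 'z': 18, 'y': 5}
i=9, x='x': counts = {'x': 22, 'z': 18, 'y': 5}

{'x': 22, 'z': 18, 'y': 5}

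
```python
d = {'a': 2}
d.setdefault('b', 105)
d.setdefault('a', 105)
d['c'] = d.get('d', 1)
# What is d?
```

After line 1: d = {'a': 2}
After line 2 (setdefault adds 'b'=105): d = {'a': 2, 'b': 105}
After line 3 (setdefault 'a' no-op, already exists): d = {'a': 2, 'b': 105}
After line 4 (get('d', 1) returns default since 'd' not in d): d = {'a': 2, 'b': 105, 'c': 1}

{'a': 2, 'b': 105, 'c': 1}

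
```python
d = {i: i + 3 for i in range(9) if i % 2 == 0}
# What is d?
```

{0: 3, 2: 5, 4: 7, 6: 9, 8: 11}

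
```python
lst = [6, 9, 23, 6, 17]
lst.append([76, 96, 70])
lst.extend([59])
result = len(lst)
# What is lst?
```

After line 1: lst = [6, 9, 23, 6, 17]
After line 2 (append adds [76, 96, 70] as single element): lst = [6, 9, 23, 6, 17, [76, 96, 70]]
After line 3 (extend unpacks [59], adds 59): lst = [6, 9, 23, 6, 17, [76, 96, 70], 59]
After line 4: result = len(lst) = 7

[6, 9, 23, 6, 17, [76, 96, 70], 59]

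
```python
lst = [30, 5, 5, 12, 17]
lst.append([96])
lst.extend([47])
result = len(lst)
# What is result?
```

After line 1: lst = [30, 5, 5, 12, 17]
After line 2 (append adds [96] as single element): lst = [30, 5, 5, 12, 17, [96]]
After line 3 (extend unpacks [47], adds 47): lst = [30, 5, 5, 12, 17, [96], 47]
After line 4: result = len(lst) = 7

7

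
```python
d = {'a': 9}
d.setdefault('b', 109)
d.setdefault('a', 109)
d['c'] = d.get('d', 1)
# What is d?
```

After line 1: d = {'a': 9}
After line 2 (setdefault adds 'b'=109): d = {'a': 9, 'b': 109}
After line 3 (setdefault 'a' no-op, already exists): d = {'a': 9, 'b': 109}
After line 4 (get('d', 1) returns default since 'd' not in d): d = {'a': 9, 'b': 109, 'c': 1}

{'a': 9, 'b': 109, 'c': 1}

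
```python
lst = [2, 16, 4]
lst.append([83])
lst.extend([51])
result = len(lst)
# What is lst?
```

After line 1: lst = [2, 16, 4]
After line 2 (append adds [83] as single element): lst = [2, 16, 4, [83]]
After line 3 (extend unpacks [51], adds 51): lst = [2, 16, 4, [83], 51]
After line 4: result = len(lst) = 5

[2, 16, 4, [83], 51]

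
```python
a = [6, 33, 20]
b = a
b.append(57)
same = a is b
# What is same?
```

After line 1: a = [6, 33, 20]
After line 2 (b = a is an alias, same object): a = [6, 33, 20], b = [6, 33, 20]
After line 3 (b.append mutates the shared list): a = [6, 33, 20, 57], b = [6, 33, 20, 57]
After line 4 (same = a is b; same object -> True): same = True

True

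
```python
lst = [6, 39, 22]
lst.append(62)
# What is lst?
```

[6, 39, 22, 62]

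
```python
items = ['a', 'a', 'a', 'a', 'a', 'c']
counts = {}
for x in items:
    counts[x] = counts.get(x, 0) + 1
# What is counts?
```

Initial: counts = {}, items = ['a', 'a', 'a', 'a', 'a', 'c']
See 'a': counts = {'a': 1}
See 'a': counts = {'a': 2}
See 'a': counts = {'a': 3}
See 'a': counts = {'a': 4}
See 'a': counts = {'a': 5}
See 'c': counts = {'a': 5, 'c': 1}

{'a': 5, 'c': 1}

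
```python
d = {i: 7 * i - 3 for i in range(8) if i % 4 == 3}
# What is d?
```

{3: 18, 7: 46}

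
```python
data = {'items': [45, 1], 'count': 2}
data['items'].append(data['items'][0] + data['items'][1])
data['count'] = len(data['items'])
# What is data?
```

After line 1: data = {'items': [45, 1], 'count': 2}
After line 2 (append 45 + 1 = 46): data = {'items': [45, 1, 46], 'count': 2}
After line 3 (count = len(items) = 3): data = {'items': [45, 1, 46], 'count': 3}

{'items': [45, 1, 46], 'count': 3}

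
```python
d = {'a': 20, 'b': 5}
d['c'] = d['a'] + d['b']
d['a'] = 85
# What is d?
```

After line 1: d = {'a': 20, 'b': 5}
After line 2 (d['c'] = 20 + 5): d = {'a': 20, 'b': 5, 'c': 25}
After line 3: d = {'a': 85, 'b': 5, 'c': 25}

{'a': 85, 'b': 5, 'c': 25}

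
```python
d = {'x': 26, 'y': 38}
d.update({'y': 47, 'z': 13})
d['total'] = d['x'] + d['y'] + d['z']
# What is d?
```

After line 1: d = {'x': 26, 'y': 38}
After line 2 (y overwritten, z added): d = {'x': 26, 'y': 47, 'z': 13}
After line 3 (total = 26 + 47 + 13 = 86): d = {'x': 26, 'y': 47, 'z': 13, 'total': 86}

{'x': 26, 'y': 47, 'z': 13, 'total': 86}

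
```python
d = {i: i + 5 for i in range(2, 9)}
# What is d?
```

{2: 7, 3: 8, 4: 9, 5: 10, 6: 11, 7: 12, 8: 13}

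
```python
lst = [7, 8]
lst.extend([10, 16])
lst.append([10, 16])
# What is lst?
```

After line 1: lst = [7, 8]
After line 2 (extend unpacks [10, 16]): lst = [7, 8, 10, 16]
After line 3 (append adds [10, 16] as single element): lst = [7, 8, 10, 16, [10, 16]]

[7, 8, 10, 16, [10, 16]]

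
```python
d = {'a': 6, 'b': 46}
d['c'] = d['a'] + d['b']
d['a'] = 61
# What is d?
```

After line 1: d = {'a': 6, 'b': 46}
After line 2 (d['c'] = 6 + 46): d = {'a': 6, 'b': 46, 'c': 52}
After line 3: d = {'a': 61, 'b': 46, 'c': 52}

{'a': 61, 'b': 46, 'c': 52}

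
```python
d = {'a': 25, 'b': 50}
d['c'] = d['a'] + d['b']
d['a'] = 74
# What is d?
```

After line 1: d = {'a': 25, 'b': 50}
After line 2 (d['c'] = 25 + 50): d = {'a': 25, 'b': 50, 'c': 75}
After line 3: d = {'a': 74, 'b': 50, 'c': 75}

{'a': 74, 'b': 50, 'c': 75}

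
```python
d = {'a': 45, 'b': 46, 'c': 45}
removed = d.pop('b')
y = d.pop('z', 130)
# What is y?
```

After line 1: d = {'a': 45, 'b': 46, 'c': 45}
After line 2 (pop 'b' returns 46): d = {'a': 45, 'c': 45}, removed = 46
After line 3 (pop 'z' missing, returns default 130): d = {'a': 45, 'c': 45}, y = 130

130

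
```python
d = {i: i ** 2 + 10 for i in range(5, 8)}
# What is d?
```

{5: 35, 6: 46, 7: 59}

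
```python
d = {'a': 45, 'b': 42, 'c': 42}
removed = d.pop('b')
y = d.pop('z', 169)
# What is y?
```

After line 1: d = {'a': 45, 'b': 42, 'c': 42}
After line 2 (pop 'b' returns 42): d = {'a': 45, 'c': 42}, removed = 42
After line 3 (pop 'z' missing, returns default 169): d = {'a': 45, 'c': 42}, y = 169

169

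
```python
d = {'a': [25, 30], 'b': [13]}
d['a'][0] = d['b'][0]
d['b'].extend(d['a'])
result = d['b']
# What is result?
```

After line 1: d = {'a': [25, 30], 'b': [13]}
After line 2 (a[0] = b[0] = 13): d = {'a': [13, 30], 'b': [13]}
After line 3 (b.extend(a) appends [13, 30]): d = {'a': [13, 30], 'b': [13, 13, 30]}
After line 4: result = d['b'] = [13, 13, 30]

[13, 13, 30]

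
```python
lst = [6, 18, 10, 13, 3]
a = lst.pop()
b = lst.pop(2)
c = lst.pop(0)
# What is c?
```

After line 1: lst = [6, 18, 10, 13, 3]
After line 2 (pop() -> a = 3): lst = [6, 18, 10, 13]
After line 3 (pop(2) -> b = 10): lst = [6, 18, 13]
After line 4 (pop(0) -> c = 6): lst = [18, 13]

6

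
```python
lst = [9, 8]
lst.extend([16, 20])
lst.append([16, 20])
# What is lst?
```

After line 1: lst = [9, 8]
After line 2 (extend unpacks [16, 20]): lst = [9, 8, 16, 20]
After line 3 (append adds [16, 20] as single element): lst = [9, 8, 16, 20, [16, 20]]

[9, 8, 16, 20, [16, 20]]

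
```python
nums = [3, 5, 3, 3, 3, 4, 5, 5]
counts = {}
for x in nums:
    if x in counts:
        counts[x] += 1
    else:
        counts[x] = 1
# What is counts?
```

Initial: counts = {}, nums = [3, 5, 3, 3, 3, 4, 5, 5]
See 3: counts = {3: 1}
See 5: counts = {3: 1, 5: 1}
See 3: counts = {3: 2, 5: 1}
See 3: counts = {3: 3, 5: 1}
See 3: counts = {3: 4, 5: 1}
See 4: counts = {3: 4, 5: 1, 4: 1}
See 5: counts = {3: 4, 5: 2, 4: 1}
See 5: counts = {3: 4, 5: 3, 4: 1}

{3: 4, 5: 3, 4: 1}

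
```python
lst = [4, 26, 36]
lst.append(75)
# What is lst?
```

[4, 26, 36, 75]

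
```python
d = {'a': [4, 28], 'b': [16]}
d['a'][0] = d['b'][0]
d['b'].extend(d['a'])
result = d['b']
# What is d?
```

After line 1: d = {'a': [4, 28], 'b': [16]}
After line 2 (a[0] = b[0] = 16): d = {'a': [16, 28], 'b': [16]}
After line 3 (b.extend(a) appends [16, 28]): d = {'a': [16, 28], 'b': [16, 16, 28]}
After line 4: result = d['b'] = [16, 16, 28]

{'a': [16, 28], 'b': [16, 16, 28]}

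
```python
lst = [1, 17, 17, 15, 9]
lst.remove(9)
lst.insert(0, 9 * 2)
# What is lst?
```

After line 1: lst = [1, 17, 17, 15, 9]
After line 2 (remove first 9): lst = [1, 17, 17, 15]
After line 3 (insert 18 at index 0): lst = [18, 1, 17, 17, 15]

[18, 1, 17, 17, 15]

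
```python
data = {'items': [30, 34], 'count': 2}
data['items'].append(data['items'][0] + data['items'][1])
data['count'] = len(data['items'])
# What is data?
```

After line 1: data = {'items': [30, 34], 'count': 2}
After line 2 (append 30 + 34 = 64): data = {'items': [30, 34, 64], 'count': 2}
After line 3 (count = len(items) = 3): data = {'items': [30, 34, 64], 'count': 3}

{'items': [30, 34, 64], 'count': 3}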